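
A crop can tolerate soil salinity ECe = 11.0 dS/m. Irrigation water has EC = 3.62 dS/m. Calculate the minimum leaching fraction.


LR = ECiw / (5*ECe - ECiw)
LR = 3.62 / (5*11.0 - 3.62)
LR = 3.62 / 51.3800

0.0705


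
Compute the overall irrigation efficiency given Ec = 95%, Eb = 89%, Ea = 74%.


Ec = 0.95, Eb = 0.89, Ea = 0.74
E = 0.95 * 0.89 * 0.74 * 100 = 62.5670%

62.5670 %


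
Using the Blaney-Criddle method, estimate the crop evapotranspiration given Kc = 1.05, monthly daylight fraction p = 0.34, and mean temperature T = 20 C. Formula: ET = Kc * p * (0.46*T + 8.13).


ET = Kc * p * (0.46*T + 8.13)
ET = 1.05 * 0.34 * (0.46*20 + 8.13)
ET = 1.05 * 0.34 * 17.3300

6.1868 mm/day


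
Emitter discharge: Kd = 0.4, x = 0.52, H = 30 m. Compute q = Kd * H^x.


q = Kd * H^x = 0.4 * 30^0.52 = 0.4 * 5.862773

2.3451 L/h


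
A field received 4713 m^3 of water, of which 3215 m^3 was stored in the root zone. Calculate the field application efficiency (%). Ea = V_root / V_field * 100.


Ea = V_root / V_field * 100 = 3215 / 4713 * 100 = 68.2156%

68.2156 %


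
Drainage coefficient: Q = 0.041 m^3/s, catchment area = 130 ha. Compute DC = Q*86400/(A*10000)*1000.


DC = Q * 86400 / (A * 10000) * 1000
DC = 0.041 * 86400 / (130 * 10000) * 1000
DC = 3542400.0000 / 1300000

2.7249 mm/day


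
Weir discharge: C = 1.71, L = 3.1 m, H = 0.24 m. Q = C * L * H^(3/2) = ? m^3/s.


Q = C * L * H^(3/2) = 1.71 * 3.1 * 0.24^1.5 = 1.71 * 3.1 * 0.117576

0.6233 m^3/s


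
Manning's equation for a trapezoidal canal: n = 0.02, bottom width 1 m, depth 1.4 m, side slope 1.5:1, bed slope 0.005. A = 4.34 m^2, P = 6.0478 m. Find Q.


R = A/P = 4.34/6.0478 = 0.717616
Q = (1/0.02) * 4.34 * 0.717616^(2/3) * 0.005^0.5

12.2991 m^3/s


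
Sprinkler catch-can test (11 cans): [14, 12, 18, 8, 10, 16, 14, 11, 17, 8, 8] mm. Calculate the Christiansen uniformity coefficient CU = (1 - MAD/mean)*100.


mean = 12.363636 mm
MAD = 3.123967 mm
CU = (1 - 3.123967/12.363636)*100

74.7326 %


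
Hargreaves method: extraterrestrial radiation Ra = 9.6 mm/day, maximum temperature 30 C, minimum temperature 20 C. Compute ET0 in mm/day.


Tmean = (Tmax + Tmin)/2 = (30 + 20)/2 = 25.0
ET0 = 0.0023 * 9.6 * (25.0 + 17.8) * sqrt(30 - 20)
ET0 = 0.0023 * 9.6 * 42.8 * 3.162278

2.9884 mm/day


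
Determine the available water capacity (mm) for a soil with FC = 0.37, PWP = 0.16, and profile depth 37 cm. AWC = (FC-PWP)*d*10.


AWC = (FC - PWP) * d * 10
AWC = (0.37 - 0.16) * 37 * 10
AWC = 0.2100 * 37 * 10

77.7000 mm


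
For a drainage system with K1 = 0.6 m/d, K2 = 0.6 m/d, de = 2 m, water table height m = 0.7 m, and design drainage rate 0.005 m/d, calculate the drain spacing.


S^2 = 8*K2*de*m/q + 4*K1*m^2/q
S^2 = 8*0.6*2*0.7/0.005 + 4*0.6*0.7^2/0.005
S = sqrt(1579.2000)

39.7391 m


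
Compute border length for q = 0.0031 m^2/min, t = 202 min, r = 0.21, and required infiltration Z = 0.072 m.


L = q*t/((1+r)*Z)
L = 0.0031*202/((1+0.21)*0.072)
L = 0.6262/0.08712

7.1878 m


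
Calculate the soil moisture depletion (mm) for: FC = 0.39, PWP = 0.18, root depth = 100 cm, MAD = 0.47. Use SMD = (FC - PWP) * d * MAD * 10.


SMD = (FC - PWP) * d * MAD * 10
SMD = (0.39 - 0.18) * 100 * 0.47 * 10
SMD = 0.2100 * 100 * 0.47 * 10

98.7000 mm


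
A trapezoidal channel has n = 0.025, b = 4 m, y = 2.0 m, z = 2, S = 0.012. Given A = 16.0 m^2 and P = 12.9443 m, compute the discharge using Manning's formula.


R = A/P = 16.0/12.9443 = 1.236065
Q = (1/0.025) * 16.0 * 1.236065^(2/3) * 0.012^0.5

80.7479 m^3/s


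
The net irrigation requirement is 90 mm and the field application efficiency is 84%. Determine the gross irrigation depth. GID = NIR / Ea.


Ea = 84% = 0.84
GID = NIR / Ea = 90 / 0.84 = 107.1429 mm

107.1429 mm


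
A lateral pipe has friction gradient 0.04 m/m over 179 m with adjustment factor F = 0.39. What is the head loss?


hf = J * L * F = 0.04 * 179 * 0.39 = 2.7924 m

2.7924 m


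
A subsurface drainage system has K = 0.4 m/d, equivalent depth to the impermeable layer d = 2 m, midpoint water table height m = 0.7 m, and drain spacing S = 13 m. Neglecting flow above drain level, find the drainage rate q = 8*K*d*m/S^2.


q = 8*K*d*m/S^2
q = 8*0.4*2*0.7/13^2
q = 4.4800 / 169

0.0265 m/d


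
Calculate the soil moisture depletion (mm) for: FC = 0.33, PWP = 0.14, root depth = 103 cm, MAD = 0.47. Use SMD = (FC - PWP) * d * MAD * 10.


SMD = (FC - PWP) * d * MAD * 10
SMD = (0.33 - 0.14) * 103 * 0.47 * 10
SMD = 0.1900 * 103 * 0.47 * 10

91.9790 mm


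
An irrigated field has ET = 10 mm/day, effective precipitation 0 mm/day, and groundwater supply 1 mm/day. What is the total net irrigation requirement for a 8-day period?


Daily deficit = ET - Pe - GW = 10 - 0 - 1 = 9 mm/day
NIR = 9 * 8 = 72 mm

72.0000 mm


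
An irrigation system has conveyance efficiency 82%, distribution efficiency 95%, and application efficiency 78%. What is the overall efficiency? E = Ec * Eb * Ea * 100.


Ec = 0.82, Eb = 0.95, Ea = 0.78
E = 0.82 * 0.95 * 0.78 * 100 = 60.7620%

60.7620 %


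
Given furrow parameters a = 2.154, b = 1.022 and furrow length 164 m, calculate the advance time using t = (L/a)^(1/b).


t = (L/a)^(1/b)
t = (164/2.154)^(1/1.022)
t = 76.137419^(1/1.022)

69.3576 min


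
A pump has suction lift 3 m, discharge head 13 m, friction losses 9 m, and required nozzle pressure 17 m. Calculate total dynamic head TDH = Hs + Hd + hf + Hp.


TDH = Hs + Hd + hf + Hp = 3 + 13 + 9 + 17 = 42

42 m


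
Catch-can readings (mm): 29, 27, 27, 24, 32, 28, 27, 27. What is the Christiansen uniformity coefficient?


mean = 27.625000 mm
MAD = 1.531250 mm
CU = (1 - 1.531250/27.625000)*100

94.4570 %


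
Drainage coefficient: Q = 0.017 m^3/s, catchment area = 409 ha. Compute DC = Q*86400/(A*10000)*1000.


DC = Q * 86400 / (A * 10000) * 1000
DC = 0.017 * 86400 / (409 * 10000) * 1000
DC = 1468800.0000 / 4090000

0.3591 mm/day


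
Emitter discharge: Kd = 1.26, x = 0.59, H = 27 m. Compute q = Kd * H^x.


q = Kd * H^x = 1.26 * 27^0.59 = 1.26 * 6.990442

8.8080 L/h


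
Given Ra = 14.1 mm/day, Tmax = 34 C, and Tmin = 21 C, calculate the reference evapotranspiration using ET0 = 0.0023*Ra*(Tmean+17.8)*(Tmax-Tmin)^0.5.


Tmean = (Tmax + Tmin)/2 = (34 + 21)/2 = 27.5
ET0 = 0.0023 * 14.1 * (27.5 + 17.8) * sqrt(34 - 21)
ET0 = 0.0023 * 14.1 * 45.3 * 3.605551

5.2968 mm/day


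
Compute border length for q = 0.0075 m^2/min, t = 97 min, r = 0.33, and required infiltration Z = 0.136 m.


L = q*t/((1+r)*Z)
L = 0.0075*97/((1+0.33)*0.136)
L = 0.7275/0.18088

4.0220 m


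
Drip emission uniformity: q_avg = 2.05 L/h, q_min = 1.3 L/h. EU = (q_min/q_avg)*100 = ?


EU = (q_min/q_avg)*100 = (1.3/2.05)*100 = 63.4146%

63.4146 %


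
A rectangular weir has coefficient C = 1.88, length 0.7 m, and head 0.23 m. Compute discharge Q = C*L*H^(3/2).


Q = C * L * H^(3/2) = 1.88 * 0.7 * 0.23^1.5 = 1.88 * 0.7 * 0.110304

0.1452 m^3/s


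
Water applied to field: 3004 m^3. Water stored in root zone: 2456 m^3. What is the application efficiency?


Ea = V_root / V_field * 100 = 2456 / 3004 * 100 = 81.7577%

81.7577 %


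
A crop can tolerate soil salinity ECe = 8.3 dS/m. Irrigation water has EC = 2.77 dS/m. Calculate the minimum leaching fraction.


LR = ECiw / (5*ECe - ECiw)
LR = 2.77 / (5*8.3 - 2.77)
LR = 2.77 / 38.7300

0.0715


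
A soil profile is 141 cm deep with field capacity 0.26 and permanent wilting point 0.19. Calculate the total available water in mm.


AWC = (FC - PWP) * d * 10
AWC = (0.26 - 0.19) * 141 * 10
AWC = 0.0700 * 141 * 10

98.7000 mm


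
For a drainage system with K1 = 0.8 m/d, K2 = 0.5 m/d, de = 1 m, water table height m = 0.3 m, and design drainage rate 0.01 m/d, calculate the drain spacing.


S^2 = 8*K2*de*m/q + 4*K1*m^2/q
S^2 = 8*0.5*1*0.3/0.01 + 4*0.8*0.3^2/0.01
S = sqrt(148.8000)

12.1984 m


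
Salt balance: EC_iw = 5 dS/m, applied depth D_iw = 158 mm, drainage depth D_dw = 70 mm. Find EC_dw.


EC_dw = EC_iw * D_iw / D_dw
EC_dw = 5 * 158 / 70
EC_dw = 790 / 70

11.2857 dS/m


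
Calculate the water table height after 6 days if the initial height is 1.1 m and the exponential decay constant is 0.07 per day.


m = m0 * exp(-k*t)
m = 1.1 * exp(-0.07 * 6)
m = 1.1 * exp(-0.4200)

0.7228 m


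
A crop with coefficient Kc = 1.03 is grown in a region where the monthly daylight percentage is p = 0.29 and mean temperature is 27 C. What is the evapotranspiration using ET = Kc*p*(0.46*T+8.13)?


ET = Kc * p * (0.46*T + 8.13)
ET = 1.03 * 0.29 * (0.46*27 + 8.13)
ET = 1.03 * 0.29 * 20.5500

6.1383 mm/day


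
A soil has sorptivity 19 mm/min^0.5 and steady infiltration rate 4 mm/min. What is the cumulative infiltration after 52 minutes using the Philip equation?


F = S*sqrt(t) + A*t
F = 19*sqrt(52) + 4*52
F = 19*7.211103 + 208

345.0110 mm


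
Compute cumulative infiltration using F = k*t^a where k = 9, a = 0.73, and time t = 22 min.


F = k * t^a = 9 * 22^0.73
F = 9 * 9.549234

85.9431 mm


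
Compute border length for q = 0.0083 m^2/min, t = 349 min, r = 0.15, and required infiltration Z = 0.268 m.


L = q*t/((1+r)*Z)
L = 0.0083*349/((1+0.15)*0.268)
L = 2.8967/0.3082

9.3988 m


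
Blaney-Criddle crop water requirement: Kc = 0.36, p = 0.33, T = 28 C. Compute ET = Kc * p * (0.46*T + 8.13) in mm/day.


ET = Kc * p * (0.46*T + 8.13)
ET = 0.36 * 0.33 * (0.46*28 + 8.13)
ET = 0.36 * 0.33 * 21.0100

2.4960 mm/day


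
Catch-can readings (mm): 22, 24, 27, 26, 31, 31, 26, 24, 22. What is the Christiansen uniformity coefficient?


mean = 25.888889 mm
MAD = 2.567901 mm
CU = (1 - 2.567901/25.888889)*100

90.0811 %


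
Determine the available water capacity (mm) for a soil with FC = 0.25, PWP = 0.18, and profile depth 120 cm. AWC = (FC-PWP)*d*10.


AWC = (FC - PWP) * d * 10
AWC = (0.25 - 0.18) * 120 * 10
AWC = 0.0700 * 120 * 10

84.0000 mm


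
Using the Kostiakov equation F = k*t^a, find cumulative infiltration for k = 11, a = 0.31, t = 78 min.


F = k * t^a = 11 * 78^0.31
F = 11 * 3.859662

42.4563 mm


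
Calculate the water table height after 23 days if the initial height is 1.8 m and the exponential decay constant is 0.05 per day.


m = m0 * exp(-k*t)
m = 1.8 * exp(-0.05 * 23)
m = 1.8 * exp(-1.1500)

0.5699 m


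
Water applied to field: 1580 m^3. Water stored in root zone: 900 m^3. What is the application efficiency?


Ea = V_root / V_field * 100 = 900 / 1580 * 100 = 56.9620%

56.9620 %


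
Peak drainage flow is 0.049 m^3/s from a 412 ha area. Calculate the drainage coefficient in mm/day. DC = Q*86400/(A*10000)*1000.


DC = Q * 86400 / (A * 10000) * 1000
DC = 0.049 * 86400 / (412 * 10000) * 1000
DC = 4233600.0000 / 4120000

1.0276 mm/day


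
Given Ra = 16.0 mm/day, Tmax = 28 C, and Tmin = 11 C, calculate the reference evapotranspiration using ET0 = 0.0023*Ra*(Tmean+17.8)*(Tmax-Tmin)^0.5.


Tmean = (Tmax + Tmin)/2 = (28 + 11)/2 = 19.5
ET0 = 0.0023 * 16.0 * (19.5 + 17.8) * sqrt(28 - 11)
ET0 = 0.0023 * 16.0 * 37.3 * 4.123106

5.6595 mm/day


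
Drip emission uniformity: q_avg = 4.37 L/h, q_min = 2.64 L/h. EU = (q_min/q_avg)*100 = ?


EU = (q_min/q_avg)*100 = (2.64/4.37)*100 = 60.4119%

60.4119 %


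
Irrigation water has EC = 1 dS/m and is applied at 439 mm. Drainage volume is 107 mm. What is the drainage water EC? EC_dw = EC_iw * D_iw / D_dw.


EC_dw = EC_iw * D_iw / D_dw
EC_dw = 1 * 439 / 107
EC_dw = 439 / 107

4.1028 dS/m


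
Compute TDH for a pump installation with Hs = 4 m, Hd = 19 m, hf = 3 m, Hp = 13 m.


TDH = Hs + Hd + hf + Hp = 4 + 19 + 3 + 13 = 39

39 m


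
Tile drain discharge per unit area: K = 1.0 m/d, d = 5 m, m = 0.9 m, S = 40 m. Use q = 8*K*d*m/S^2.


q = 8*K*d*m/S^2
q = 8*1.0*5*0.9/40^2
q = 36.0000 / 1600

0.0225 m/d


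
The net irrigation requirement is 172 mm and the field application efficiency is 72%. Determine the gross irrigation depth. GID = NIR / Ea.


Ea = 72% = 0.72
GID = NIR / Ea = 172 / 0.72 = 238.8889 mm

238.8889 mm


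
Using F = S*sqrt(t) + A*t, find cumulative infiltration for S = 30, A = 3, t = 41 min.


F = S*sqrt(t) + A*t
F = 30*sqrt(41) + 3*41
F = 30*6.403124 + 123

315.0937 mm


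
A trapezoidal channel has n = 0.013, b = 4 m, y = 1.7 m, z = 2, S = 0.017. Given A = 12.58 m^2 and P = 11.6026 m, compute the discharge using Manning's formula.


R = A/P = 12.58/11.6026 = 1.084240
Q = (1/0.013) * 12.58 * 1.084240^(2/3) * 0.017^0.5

133.1615 m^3/s


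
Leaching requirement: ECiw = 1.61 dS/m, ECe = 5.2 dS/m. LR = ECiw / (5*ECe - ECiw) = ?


LR = ECiw / (5*ECe - ECiw)
LR = 1.61 / (5*5.2 - 1.61)
LR = 1.61 / 24.3900

0.0660


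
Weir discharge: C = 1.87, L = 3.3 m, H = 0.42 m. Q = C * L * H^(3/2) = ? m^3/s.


Q = C * L * H^(3/2) = 1.87 * 3.3 * 0.42^1.5 = 1.87 * 3.3 * 0.272191

1.6797 m^3/s


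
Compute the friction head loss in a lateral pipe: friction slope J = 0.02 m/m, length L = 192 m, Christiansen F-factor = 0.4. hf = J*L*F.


hf = J * L * F = 0.02 * 192 * 0.4 = 1.5360 m

1.5360 m


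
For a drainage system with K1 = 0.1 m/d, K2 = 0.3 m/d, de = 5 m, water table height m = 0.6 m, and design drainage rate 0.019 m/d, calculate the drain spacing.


S^2 = 8*K2*de*m/q + 4*K1*m^2/q
S^2 = 8*0.3*5*0.6/0.019 + 4*0.1*0.6^2/0.019
S = sqrt(386.5263)

19.6603 m


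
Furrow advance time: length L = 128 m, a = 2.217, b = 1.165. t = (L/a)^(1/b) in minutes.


t = (L/a)^(1/b)
t = (128/2.217)^(1/1.165)
t = 57.735679^(1/1.165)

32.5064 min


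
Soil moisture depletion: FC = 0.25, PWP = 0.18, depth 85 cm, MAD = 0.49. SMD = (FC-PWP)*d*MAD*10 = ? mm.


SMD = (FC - PWP) * d * MAD * 10
SMD = (0.25 - 0.18) * 85 * 0.49 * 10
SMD = 0.0700 * 85 * 0.49 * 10

29.1550 mm


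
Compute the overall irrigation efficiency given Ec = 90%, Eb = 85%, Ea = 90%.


Ec = 0.9, Eb = 0.85, Ea = 0.9
E = 0.9 * 0.85 * 0.9 * 100 = 68.8500%

68.8500 %


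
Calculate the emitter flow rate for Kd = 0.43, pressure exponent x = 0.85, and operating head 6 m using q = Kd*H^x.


q = Kd * H^x = 0.43 * 6^0.85 = 0.43 * 4.585942

1.9720 L/h


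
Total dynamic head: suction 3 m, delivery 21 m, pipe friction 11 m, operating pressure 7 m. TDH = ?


TDH = Hs + Hd + hf + Hp = 3 + 21 + 11 + 7 = 42

42 m


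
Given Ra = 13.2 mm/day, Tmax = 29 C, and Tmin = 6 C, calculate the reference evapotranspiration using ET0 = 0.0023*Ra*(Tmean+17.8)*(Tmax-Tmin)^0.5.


Tmean = (Tmax + Tmin)/2 = (29 + 6)/2 = 17.5
ET0 = 0.0023 * 13.2 * (17.5 + 17.8) * sqrt(29 - 6)
ET0 = 0.0023 * 13.2 * 35.3 * 4.795832

5.1397 mm/day


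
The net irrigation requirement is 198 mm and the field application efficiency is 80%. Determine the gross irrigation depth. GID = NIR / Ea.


Ea = 80% = 0.8
GID = NIR / Ea = 198 / 0.8 = 247.5000 mm

247.5000 mm


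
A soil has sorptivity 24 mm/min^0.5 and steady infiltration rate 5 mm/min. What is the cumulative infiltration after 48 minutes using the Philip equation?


F = S*sqrt(t) + A*t
F = 24*sqrt(48) + 5*48
F = 24*6.928203 + 240

406.2769 mm


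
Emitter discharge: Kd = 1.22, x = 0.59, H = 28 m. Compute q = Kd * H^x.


q = Kd * H^x = 1.22 * 28^0.59 = 1.22 * 7.142056

8.7133 L/h


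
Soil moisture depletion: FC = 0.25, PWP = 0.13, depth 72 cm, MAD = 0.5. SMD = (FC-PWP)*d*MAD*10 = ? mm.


SMD = (FC - PWP) * d * MAD * 10
SMD = (0.25 - 0.13) * 72 * 0.5 * 10
SMD = 0.1200 * 72 * 0.5 * 10

43.2000 mm


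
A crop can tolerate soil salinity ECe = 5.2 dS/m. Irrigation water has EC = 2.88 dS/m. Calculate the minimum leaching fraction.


LR = ECiw / (5*ECe - ECiw)
LR = 2.88 / (5*5.2 - 2.88)
LR = 2.88 / 23.1200

0.1246


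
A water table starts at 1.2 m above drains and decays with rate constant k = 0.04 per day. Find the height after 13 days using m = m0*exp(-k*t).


m = m0 * exp(-k*t)
m = 1.2 * exp(-0.04 * 13)
m = 1.2 * exp(-0.5200)

0.7134 m


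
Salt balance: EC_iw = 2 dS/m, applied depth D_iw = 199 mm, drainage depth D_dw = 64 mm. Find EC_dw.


EC_dw = EC_iw * D_iw / D_dw
EC_dw = 2 * 199 / 64
EC_dw = 398 / 64

6.2188 dS/m


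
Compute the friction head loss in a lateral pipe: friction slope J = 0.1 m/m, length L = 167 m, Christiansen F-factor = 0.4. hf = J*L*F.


hf = J * L * F = 0.1 * 167 * 0.4 = 6.6800 m

6.6800 m


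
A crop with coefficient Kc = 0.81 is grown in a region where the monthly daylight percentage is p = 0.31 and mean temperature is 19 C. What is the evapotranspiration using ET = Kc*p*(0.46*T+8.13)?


ET = Kc * p * (0.46*T + 8.13)
ET = 0.81 * 0.31 * (0.46*19 + 8.13)
ET = 0.81 * 0.31 * 16.8700

4.2361 mm/day


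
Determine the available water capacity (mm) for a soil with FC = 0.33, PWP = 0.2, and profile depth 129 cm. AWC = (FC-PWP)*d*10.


AWC = (FC - PWP) * d * 10
AWC = (0.33 - 0.2) * 129 * 10
AWC = 0.1300 * 129 * 10

167.7000 mm


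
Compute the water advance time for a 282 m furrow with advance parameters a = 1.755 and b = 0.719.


t = (L/a)^(1/b)
t = (282/1.755)^(1/0.719)
t = 160.683761^(1/0.719)

1169.7990 min


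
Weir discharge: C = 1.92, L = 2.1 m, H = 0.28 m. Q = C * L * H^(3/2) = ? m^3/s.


Q = C * L * H^(3/2) = 1.92 * 2.1 * 0.28^1.5 = 1.92 * 2.1 * 0.148162

0.5974 m^3/s


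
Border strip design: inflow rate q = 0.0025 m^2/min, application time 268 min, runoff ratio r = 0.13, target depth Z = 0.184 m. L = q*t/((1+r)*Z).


L = q*t/((1+r)*Z)
L = 0.0025*268/((1+0.13)*0.184)
L = 0.67/0.20792

3.2224 m


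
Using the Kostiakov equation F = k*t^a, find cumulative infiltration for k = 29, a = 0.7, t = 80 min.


F = k * t^a = 29 * 80^0.7
F = 29 * 21.486367

623.1046 mm


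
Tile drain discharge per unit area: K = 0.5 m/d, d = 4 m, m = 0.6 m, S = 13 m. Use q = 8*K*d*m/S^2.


q = 8*K*d*m/S^2
q = 8*0.5*4*0.6/13^2
q = 9.6000 / 169

0.0568 m/d


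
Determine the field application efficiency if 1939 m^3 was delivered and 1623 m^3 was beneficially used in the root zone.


Ea = V_root / V_field * 100 = 1623 / 1939 * 100 = 83.7029%

83.7029 %


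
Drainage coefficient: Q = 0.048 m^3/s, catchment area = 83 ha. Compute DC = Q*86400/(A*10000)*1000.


DC = Q * 86400 / (A * 10000) * 1000
DC = 0.048 * 86400 / (83 * 10000) * 1000
DC = 4147200.0000 / 830000

4.9966 mm/day


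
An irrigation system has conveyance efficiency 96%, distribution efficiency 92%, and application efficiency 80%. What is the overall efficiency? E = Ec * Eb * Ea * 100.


Ec = 0.96, Eb = 0.92, Ea = 0.8
E = 0.96 * 0.92 * 0.8 * 100 = 70.6560%

70.6560 %


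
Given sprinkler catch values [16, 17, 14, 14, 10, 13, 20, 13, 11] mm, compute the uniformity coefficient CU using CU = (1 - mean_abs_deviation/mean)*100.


mean = 14.222222 mm
MAD = 2.296296 mm
CU = (1 - 2.296296/14.222222)*100

83.8542 %


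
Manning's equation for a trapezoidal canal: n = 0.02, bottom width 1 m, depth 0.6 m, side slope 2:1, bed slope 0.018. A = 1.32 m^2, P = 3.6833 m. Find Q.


R = A/P = 1.32/3.6833 = 0.358374
Q = (1/0.02) * 1.32 * 0.358374^(2/3) * 0.018^0.5

4.4676 m^3/s


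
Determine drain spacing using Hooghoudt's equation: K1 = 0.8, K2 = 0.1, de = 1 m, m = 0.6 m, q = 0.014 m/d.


S^2 = 8*K2*de*m/q + 4*K1*m^2/q
S^2 = 8*0.1*1*0.6/0.014 + 4*0.8*0.6^2/0.014
S = sqrt(116.5714)

10.7968 m


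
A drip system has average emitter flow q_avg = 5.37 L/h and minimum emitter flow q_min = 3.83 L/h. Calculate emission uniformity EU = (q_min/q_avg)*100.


EU = (q_min/q_avg)*100 = (3.83/5.37)*100 = 71.3222%

71.3222 %


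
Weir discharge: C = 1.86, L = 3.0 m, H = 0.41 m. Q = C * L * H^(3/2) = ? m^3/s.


Q = C * L * H^(3/2) = 1.86 * 3.0 * 0.41^1.5 = 1.86 * 3.0 * 0.262528

1.4649 m^3/s


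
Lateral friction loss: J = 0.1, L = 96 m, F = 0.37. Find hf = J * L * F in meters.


hf = J * L * F = 0.1 * 96 * 0.37 = 3.5520 m

3.5520 m


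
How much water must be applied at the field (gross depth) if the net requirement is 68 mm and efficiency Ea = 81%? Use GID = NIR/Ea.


Ea = 81% = 0.81
GID = NIR / Ea = 68 / 0.81 = 83.9506 mm

83.9506 mm


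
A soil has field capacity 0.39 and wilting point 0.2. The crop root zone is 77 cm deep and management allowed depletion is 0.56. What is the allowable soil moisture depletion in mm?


SMD = (FC - PWP) * d * MAD * 10
SMD = (0.39 - 0.2) * 77 * 0.56 * 10
SMD = 0.1900 * 77 * 0.56 * 10

81.9280 mm


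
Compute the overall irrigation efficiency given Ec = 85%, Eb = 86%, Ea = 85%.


Ec = 0.85, Eb = 0.86, Ea = 0.85
E = 0.85 * 0.86 * 0.85 * 100 = 62.1350%

62.1350 %


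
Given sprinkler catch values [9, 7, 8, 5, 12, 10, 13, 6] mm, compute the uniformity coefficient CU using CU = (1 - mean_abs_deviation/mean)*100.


mean = 8.750000 mm
MAD = 2.250000 mm
CU = (1 - 2.250000/8.750000)*100

74.2857 %


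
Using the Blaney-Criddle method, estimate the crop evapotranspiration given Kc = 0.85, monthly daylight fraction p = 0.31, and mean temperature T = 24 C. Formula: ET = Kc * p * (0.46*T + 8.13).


ET = Kc * p * (0.46*T + 8.13)
ET = 0.85 * 0.31 * (0.46*24 + 8.13)
ET = 0.85 * 0.31 * 19.1700

5.0513 mm/day


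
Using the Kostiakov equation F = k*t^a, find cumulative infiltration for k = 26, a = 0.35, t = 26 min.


F = k * t^a = 26 * 26^0.35
F = 26 * 3.127812

81.3231 mm


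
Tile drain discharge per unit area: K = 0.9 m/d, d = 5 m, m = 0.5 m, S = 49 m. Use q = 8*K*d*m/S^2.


q = 8*K*d*m/S^2
q = 8*0.9*5*0.5/49^2
q = 18.0000 / 2401

0.0075 m/d


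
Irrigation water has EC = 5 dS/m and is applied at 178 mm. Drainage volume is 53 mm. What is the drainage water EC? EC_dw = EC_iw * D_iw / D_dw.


EC_dw = EC_iw * D_iw / D_dw
EC_dw = 5 * 178 / 53
EC_dw = 890 / 53

16.7925 dS/m


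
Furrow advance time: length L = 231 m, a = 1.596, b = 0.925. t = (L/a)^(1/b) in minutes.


t = (L/a)^(1/b)
t = (231/1.596)^(1/0.925)
t = 144.736842^(1/0.925)

216.6512 min


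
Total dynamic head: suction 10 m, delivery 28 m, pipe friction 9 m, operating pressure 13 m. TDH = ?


TDH = Hs + Hd + hf + Hp = 10 + 28 + 9 + 13 = 60

60 m


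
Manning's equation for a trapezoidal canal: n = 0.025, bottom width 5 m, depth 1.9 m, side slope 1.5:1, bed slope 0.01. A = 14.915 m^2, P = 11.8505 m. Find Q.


R = A/P = 14.915/11.8505 = 1.258597
Q = (1/0.025) * 14.915 * 1.258597^(2/3) * 0.01^0.5

69.5464 m^3/s


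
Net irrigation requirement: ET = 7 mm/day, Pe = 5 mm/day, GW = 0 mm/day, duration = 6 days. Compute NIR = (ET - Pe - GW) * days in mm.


Daily deficit = ET - Pe - GW = 7 - 5 - 0 = 2 mm/day
NIR = 2 * 6 = 12 mm

12.0000 mm


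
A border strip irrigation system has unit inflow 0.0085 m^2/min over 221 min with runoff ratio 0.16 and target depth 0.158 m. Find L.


L = q*t/((1+r)*Z)
L = 0.0085*221/((1+0.16)*0.158)
L = 1.8785/0.18328

10.2493 m


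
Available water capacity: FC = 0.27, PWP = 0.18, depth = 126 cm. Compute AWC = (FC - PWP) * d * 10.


AWC = (FC - PWP) * d * 10
AWC = (0.27 - 0.18) * 126 * 10
AWC = 0.0900 * 126 * 10

113.4000 mm


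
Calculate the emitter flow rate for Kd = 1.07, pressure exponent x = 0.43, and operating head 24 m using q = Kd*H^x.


q = Kd * H^x = 1.07 * 24^0.43 = 1.07 * 3.921849

4.1964 L/h


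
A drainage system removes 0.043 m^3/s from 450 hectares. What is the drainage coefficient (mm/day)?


DC = Q * 86400 / (A * 10000) * 1000
DC = 0.043 * 86400 / (450 * 10000) * 1000
DC = 3715200.0000 / 4500000

0.8256 mm/day


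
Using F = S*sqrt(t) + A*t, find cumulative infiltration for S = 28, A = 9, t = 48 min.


F = S*sqrt(t) + A*t
F = 28*sqrt(48) + 9*48
F = 28*6.928203 + 432

625.9897 mm


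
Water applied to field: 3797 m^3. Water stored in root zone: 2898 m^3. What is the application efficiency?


Ea = V_root / V_field * 100 = 2898 / 3797 * 100 = 76.3234%

76.3234 %


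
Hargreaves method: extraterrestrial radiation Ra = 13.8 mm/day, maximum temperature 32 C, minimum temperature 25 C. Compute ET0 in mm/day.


Tmean = (Tmax + Tmin)/2 = (32 + 25)/2 = 28.5
ET0 = 0.0023 * 13.8 * (28.5 + 17.8) * sqrt(32 - 25)
ET0 = 0.0023 * 13.8 * 46.3 * 2.645751

3.8881 mm/day


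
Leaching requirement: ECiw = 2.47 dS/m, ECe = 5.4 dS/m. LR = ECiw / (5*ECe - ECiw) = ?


LR = ECiw / (5*ECe - ECiw)
LR = 2.47 / (5*5.4 - 2.47)
LR = 2.47 / 24.5300

0.1007


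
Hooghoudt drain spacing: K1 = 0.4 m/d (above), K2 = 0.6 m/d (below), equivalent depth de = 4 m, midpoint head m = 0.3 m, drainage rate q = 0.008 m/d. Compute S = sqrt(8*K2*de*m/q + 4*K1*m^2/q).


S^2 = 8*K2*de*m/q + 4*K1*m^2/q
S^2 = 8*0.6*4*0.3/0.008 + 4*0.4*0.3^2/0.008
S = sqrt(738.0000)

27.1662 m


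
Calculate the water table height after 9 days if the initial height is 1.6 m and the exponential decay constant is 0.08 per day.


m = m0 * exp(-k*t)
m = 1.6 * exp(-0.08 * 9)
m = 1.6 * exp(-0.7200)

0.7788 m


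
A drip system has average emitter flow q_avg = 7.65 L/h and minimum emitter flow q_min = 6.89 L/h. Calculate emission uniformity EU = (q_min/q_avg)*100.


EU = (q_min/q_avg)*100 = (6.89/7.65)*100 = 90.0654%

90.0654 %


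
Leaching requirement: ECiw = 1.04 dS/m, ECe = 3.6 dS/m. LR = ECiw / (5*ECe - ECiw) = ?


LR = ECiw / (5*ECe - ECiw)
LR = 1.04 / (5*3.6 - 1.04)
LR = 1.04 / 16.9600

0.0613


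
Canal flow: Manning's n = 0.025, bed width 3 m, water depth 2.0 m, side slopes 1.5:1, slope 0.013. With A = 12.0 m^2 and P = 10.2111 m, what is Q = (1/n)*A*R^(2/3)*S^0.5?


R = A/P = 12.0/10.2111 = 1.175192
Q = (1/0.025) * 12.0 * 1.175192^(2/3) * 0.013^0.5

60.9470 m^3/s


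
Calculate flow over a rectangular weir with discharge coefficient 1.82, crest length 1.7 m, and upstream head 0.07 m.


Q = C * L * H^(3/2) = 1.82 * 1.7 * 0.07^1.5 = 1.82 * 1.7 * 0.018520

0.0573 m^3/s


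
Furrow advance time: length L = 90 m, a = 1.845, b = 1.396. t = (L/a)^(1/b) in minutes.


t = (L/a)^(1/b)
t = (90/1.845)^(1/1.396)
t = 48.780488^(1/1.396)

16.1937 min


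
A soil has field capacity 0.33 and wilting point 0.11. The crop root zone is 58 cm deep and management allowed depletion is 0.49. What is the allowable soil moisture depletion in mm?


SMD = (FC - PWP) * d * MAD * 10
SMD = (0.33 - 0.11) * 58 * 0.49 * 10
SMD = 0.2200 * 58 * 0.49 * 10

62.5240 mm


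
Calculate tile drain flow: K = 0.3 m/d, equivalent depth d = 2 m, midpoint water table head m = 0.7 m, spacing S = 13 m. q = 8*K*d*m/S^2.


q = 8*K*d*m/S^2
q = 8*0.3*2*0.7/13^2
q = 3.3600 / 169

0.0199 m/d


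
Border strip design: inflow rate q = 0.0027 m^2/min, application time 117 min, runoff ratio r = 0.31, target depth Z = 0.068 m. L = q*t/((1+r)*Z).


L = q*t/((1+r)*Z)
L = 0.0027*117/((1+0.31)*0.068)
L = 0.3159/0.08908

3.5463 m


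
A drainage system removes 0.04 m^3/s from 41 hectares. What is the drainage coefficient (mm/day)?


DC = Q * 86400 / (A * 10000) * 1000
DC = 0.04 * 86400 / (41 * 10000) * 1000
DC = 3456000.0000 / 410000

8.4293 mm/day


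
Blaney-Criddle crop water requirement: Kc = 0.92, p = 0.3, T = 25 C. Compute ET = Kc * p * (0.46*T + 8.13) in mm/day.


ET = Kc * p * (0.46*T + 8.13)
ET = 0.92 * 0.3 * (0.46*25 + 8.13)
ET = 0.92 * 0.3 * 19.6300

5.4179 mm/day


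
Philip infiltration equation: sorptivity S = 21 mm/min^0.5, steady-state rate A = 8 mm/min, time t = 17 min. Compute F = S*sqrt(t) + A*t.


F = S*sqrt(t) + A*t
F = 21*sqrt(17) + 8*17
F = 21*4.123106 + 136

222.5852 mm


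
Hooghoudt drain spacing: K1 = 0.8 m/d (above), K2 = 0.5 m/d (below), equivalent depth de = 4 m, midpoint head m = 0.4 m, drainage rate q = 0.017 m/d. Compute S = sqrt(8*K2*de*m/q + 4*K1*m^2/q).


S^2 = 8*K2*de*m/q + 4*K1*m^2/q
S^2 = 8*0.5*4*0.4/0.017 + 4*0.8*0.4^2/0.017
S = sqrt(406.5882)

20.1640 m


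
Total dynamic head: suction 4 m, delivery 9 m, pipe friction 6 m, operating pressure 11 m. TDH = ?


TDH = Hs + Hd + hf + Hp = 4 + 9 + 6 + 11 = 30

30 m


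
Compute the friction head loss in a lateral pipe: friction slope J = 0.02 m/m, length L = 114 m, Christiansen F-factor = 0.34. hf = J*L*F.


hf = J * L * F = 0.02 * 114 * 0.34 = 0.7752 m

0.7752 m


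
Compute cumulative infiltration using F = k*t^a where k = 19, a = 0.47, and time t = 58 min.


F = k * t^a = 19 * 58^0.47
F = 19 * 6.742348

128.1046 mm


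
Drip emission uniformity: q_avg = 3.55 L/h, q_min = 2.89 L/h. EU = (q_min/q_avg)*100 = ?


EU = (q_min/q_avg)*100 = (2.89/3.55)*100 = 81.4085%

81.4085 %


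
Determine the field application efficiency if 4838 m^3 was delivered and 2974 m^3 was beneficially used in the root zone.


Ea = V_root / V_field * 100 = 2974 / 4838 * 100 = 61.4717%

61.4717 %


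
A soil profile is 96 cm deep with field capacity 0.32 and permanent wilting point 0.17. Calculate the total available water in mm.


AWC = (FC - PWP) * d * 10
AWC = (0.32 - 0.17) * 96 * 10
AWC = 0.1500 * 96 * 10

144.0000 mm


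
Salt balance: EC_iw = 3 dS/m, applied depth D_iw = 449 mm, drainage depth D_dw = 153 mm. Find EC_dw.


EC_dw = EC_iw * D_iw / D_dw
EC_dw = 3 * 449 / 153
EC_dw = 1347 / 153

8.8039 dS/m


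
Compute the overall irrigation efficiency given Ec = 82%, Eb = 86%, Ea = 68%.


Ec = 0.82, Eb = 0.86, Ea = 0.68
E = 0.82 * 0.86 * 0.68 * 100 = 47.9536%

47.9536 %


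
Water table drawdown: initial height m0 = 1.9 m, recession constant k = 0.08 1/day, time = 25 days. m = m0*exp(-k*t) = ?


m = m0 * exp(-k*t)
m = 1.9 * exp(-0.08 * 25)
m = 1.9 * exp(-2.0000)

0.2571 m


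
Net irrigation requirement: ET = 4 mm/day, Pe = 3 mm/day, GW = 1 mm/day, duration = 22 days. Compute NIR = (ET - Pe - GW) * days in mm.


Daily deficit = ET - Pe - GW = 4 - 3 - 1 = 0 mm/day
NIR = 0 * 22 = 0 mm

0 mm


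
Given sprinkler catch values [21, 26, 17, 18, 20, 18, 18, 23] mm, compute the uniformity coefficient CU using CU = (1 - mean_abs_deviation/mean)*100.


mean = 20.125000 mm
MAD = 2.406250 mm
CU = (1 - 2.406250/20.125000)*100

88.0435 %


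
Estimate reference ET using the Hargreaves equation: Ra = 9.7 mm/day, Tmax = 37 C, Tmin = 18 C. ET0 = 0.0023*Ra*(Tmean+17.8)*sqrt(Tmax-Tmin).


Tmean = (Tmax + Tmin)/2 = (37 + 18)/2 = 27.5
ET0 = 0.0023 * 9.7 * (27.5 + 17.8) * sqrt(37 - 18)
ET0 = 0.0023 * 9.7 * 45.3 * 4.358899

4.4053 mm/day


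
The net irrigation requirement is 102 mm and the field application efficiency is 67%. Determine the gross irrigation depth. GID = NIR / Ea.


Ea = 67% = 0.67
GID = NIR / Ea = 102 / 0.67 = 152.2388 mm

152.2388 mm


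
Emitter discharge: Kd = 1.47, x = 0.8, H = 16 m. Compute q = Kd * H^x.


q = Kd * H^x = 1.47 * 16^0.8 = 1.47 * 9.189587

13.5087 L/h


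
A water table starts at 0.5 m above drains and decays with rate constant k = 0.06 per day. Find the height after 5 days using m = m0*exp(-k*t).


m = m0 * exp(-k*t)
m = 0.5 * exp(-0.06 * 5)
m = 0.5 * exp(-0.3000)

0.3704 m


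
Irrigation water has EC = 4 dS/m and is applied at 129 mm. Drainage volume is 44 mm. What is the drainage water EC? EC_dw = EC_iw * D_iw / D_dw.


EC_dw = EC_iw * D_iw / D_dw
EC_dw = 4 * 129 / 44
EC_dw = 516 / 44

11.7273 dS/m


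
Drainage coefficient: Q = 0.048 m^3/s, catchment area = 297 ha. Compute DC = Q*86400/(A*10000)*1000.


DC = Q * 86400 / (A * 10000) * 1000
DC = 0.048 * 86400 / (297 * 10000) * 1000
DC = 4147200.0000 / 2970000

1.3964 mm/day


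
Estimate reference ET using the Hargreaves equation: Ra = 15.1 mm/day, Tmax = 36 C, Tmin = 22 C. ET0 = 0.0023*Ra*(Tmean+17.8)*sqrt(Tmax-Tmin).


Tmean = (Tmax + Tmin)/2 = (36 + 22)/2 = 29.0
ET0 = 0.0023 * 15.1 * (29.0 + 17.8) * sqrt(36 - 22)
ET0 = 0.0023 * 15.1 * 46.8 * 3.741657

6.0816 mm/day


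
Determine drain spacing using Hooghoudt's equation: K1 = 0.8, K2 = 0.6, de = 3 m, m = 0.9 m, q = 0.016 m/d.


S^2 = 8*K2*de*m/q + 4*K1*m^2/q
S^2 = 8*0.6*3*0.9/0.016 + 4*0.8*0.9^2/0.016
S = sqrt(972.0000)

31.1769 m


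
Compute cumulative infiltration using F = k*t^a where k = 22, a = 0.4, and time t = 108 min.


F = k * t^a = 22 * 108^0.4
F = 22 * 6.506831

143.1503 mm


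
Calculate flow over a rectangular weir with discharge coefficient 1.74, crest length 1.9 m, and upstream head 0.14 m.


Q = C * L * H^(3/2) = 1.74 * 1.9 * 0.14^1.5 = 1.74 * 1.9 * 0.052383

0.1732 m^3/s


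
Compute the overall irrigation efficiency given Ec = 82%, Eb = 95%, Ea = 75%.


Ec = 0.82, Eb = 0.95, Ea = 0.75
E = 0.82 * 0.95 * 0.75 * 100 = 58.4250%

58.4250 %


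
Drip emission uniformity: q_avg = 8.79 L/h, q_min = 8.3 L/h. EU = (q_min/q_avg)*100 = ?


EU = (q_min/q_avg)*100 = (8.3/8.79)*100 = 94.4255%

94.4255 %


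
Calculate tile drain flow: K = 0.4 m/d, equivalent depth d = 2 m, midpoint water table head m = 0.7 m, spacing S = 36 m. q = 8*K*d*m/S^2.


q = 8*K*d*m/S^2
q = 8*0.4*2*0.7/36^2
q = 4.4800 / 1296

0.0035 m/d


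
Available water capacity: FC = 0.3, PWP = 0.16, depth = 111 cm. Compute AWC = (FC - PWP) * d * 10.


AWC = (FC - PWP) * d * 10
AWC = (0.3 - 0.16) * 111 * 10
AWC = 0.1400 * 111 * 10

155.4000 mm


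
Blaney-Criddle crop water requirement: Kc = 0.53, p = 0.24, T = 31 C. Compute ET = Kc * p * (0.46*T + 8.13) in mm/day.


ET = Kc * p * (0.46*T + 8.13)
ET = 0.53 * 0.24 * (0.46*31 + 8.13)
ET = 0.53 * 0.24 * 22.3900

2.8480 mm/day


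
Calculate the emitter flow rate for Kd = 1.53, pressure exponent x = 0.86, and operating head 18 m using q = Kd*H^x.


q = Kd * H^x = 1.53 * 18^0.86 = 1.53 * 12.009761

18.3749 L/h


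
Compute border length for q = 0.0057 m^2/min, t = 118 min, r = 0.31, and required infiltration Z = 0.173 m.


L = q*t/((1+r)*Z)
L = 0.0057*118/((1+0.31)*0.173)
L = 0.6726/0.22663

2.9678 m


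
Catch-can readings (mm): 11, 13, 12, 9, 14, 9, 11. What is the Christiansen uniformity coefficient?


mean = 11.285714 mm
MAD = 1.469388 mm
CU = (1 - 1.469388/11.285714)*100

86.9801 %


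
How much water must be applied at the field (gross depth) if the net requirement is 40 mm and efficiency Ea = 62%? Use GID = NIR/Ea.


Ea = 62% = 0.62
GID = NIR / Ea = 40 / 0.62 = 64.5161 mm

64.5161 mm


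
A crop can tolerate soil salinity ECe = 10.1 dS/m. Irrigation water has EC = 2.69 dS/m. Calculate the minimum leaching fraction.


LR = ECiw / (5*ECe - ECiw)
LR = 2.69 / (5*10.1 - 2.69)
LR = 2.69 / 47.8100

0.0563


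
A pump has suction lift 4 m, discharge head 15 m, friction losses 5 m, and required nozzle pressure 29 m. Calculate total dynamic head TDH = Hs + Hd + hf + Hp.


TDH = Hs + Hd + hf + Hp = 4 + 15 + 5 + 29 = 53

53 m


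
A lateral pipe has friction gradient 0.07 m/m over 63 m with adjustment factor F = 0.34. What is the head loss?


hf = J * L * F = 0.07 * 63 * 0.34 = 1.4994 m

1.4994 m


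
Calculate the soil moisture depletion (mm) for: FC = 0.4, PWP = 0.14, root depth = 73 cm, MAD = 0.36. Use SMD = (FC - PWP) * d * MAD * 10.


SMD = (FC - PWP) * d * MAD * 10
SMD = (0.4 - 0.14) * 73 * 0.36 * 10
SMD = 0.2600 * 73 * 0.36 * 10

68.3280 mm


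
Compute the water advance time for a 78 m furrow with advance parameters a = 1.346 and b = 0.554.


t = (L/a)^(1/b)
t = (78/1.346)^(1/0.554)
t = 57.949480^(1/0.554)

1521.9483 min


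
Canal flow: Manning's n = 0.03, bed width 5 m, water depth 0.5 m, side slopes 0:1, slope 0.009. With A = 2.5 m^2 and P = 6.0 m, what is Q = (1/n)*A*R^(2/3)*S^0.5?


R = A/P = 2.5/6.0 = 0.416667
Q = (1/0.03) * 2.5 * 0.416667^(2/3) * 0.009^0.5

4.4103 m^3/s


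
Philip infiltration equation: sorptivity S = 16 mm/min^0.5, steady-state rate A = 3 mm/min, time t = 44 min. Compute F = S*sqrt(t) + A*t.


F = S*sqrt(t) + A*t
F = 16*sqrt(44) + 3*44
F = 16*6.633250 + 132

238.1320 mm


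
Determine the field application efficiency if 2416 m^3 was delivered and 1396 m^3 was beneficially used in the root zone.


Ea = V_root / V_field * 100 = 1396 / 2416 * 100 = 57.7815%

57.7815 %


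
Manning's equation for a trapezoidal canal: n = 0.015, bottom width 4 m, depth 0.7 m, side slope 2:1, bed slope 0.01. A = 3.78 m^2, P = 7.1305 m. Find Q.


R = A/P = 3.78/7.1305 = 0.530117
Q = (1/0.015) * 3.78 * 0.530117^(2/3) * 0.01^0.5

16.5062 m^3/s


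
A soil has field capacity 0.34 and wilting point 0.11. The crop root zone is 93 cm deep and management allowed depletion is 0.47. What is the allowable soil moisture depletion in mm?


SMD = (FC - PWP) * d * MAD * 10
SMD = (0.34 - 0.11) * 93 * 0.47 * 10
SMD = 0.2300 * 93 * 0.47 * 10

100.5330 mm


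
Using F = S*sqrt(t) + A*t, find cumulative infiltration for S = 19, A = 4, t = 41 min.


F = S*sqrt(t) + A*t
F = 19*sqrt(41) + 4*41
F = 19*6.403124 + 164

285.6594 mm


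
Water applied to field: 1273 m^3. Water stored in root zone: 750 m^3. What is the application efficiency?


Ea = V_root / V_field * 100 = 750 / 1273 * 100 = 58.9159%

58.9159 %


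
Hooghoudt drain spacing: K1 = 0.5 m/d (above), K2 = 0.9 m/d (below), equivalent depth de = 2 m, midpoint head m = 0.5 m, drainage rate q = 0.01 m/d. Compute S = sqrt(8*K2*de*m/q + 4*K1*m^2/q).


S^2 = 8*K2*de*m/q + 4*K1*m^2/q
S^2 = 8*0.9*2*0.5/0.01 + 4*0.5*0.5^2/0.01
S = sqrt(770.0000)

27.7489 m


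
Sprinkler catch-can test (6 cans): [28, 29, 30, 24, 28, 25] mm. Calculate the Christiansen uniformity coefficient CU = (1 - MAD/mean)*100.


mean = 27.333333 mm
MAD = 1.888889 mm
CU = (1 - 1.888889/27.333333)*100

93.0894 %


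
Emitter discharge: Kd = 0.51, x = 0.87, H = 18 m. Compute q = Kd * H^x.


q = Kd * H^x = 0.51 * 18^0.87 = 0.51 * 12.361953

6.3046 L/h


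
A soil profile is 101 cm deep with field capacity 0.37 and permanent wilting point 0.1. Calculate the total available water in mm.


AWC = (FC - PWP) * d * 10
AWC = (0.37 - 0.1) * 101 * 10
AWC = 0.2700 * 101 * 10

272.7000 mm


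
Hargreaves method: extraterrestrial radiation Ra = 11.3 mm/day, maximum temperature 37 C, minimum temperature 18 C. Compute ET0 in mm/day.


Tmean = (Tmax + Tmin)/2 = (37 + 18)/2 = 27.5
ET0 = 0.0023 * 11.3 * (27.5 + 17.8) * sqrt(37 - 18)
ET0 = 0.0023 * 11.3 * 45.3 * 4.358899

5.1319 mm/day


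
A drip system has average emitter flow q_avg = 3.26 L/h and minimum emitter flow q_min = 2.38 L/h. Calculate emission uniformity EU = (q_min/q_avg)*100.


EU = (q_min/q_avg)*100 = (2.38/3.26)*100 = 73.0061%

73.0061 %


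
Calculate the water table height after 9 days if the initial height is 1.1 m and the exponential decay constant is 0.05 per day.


m = m0 * exp(-k*t)
m = 1.1 * exp(-0.05 * 9)
m = 1.1 * exp(-0.4500)

0.7014 m


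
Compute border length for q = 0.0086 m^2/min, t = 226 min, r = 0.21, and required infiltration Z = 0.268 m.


L = q*t/((1+r)*Z)
L = 0.0086*226/((1+0.21)*0.268)
L = 1.9436/0.32428

5.9936 m


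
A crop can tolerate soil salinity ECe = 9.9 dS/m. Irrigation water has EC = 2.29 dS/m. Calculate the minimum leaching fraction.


LR = ECiw / (5*ECe - ECiw)
LR = 2.29 / (5*9.9 - 2.29)
LR = 2.29 / 47.2100

0.0485


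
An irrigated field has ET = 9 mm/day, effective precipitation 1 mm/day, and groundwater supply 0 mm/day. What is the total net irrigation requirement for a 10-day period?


Daily deficit = ET - Pe - GW = 9 - 1 - 0 = 8 mm/day
NIR = 8 * 10 = 80 mm

80.0000 mm


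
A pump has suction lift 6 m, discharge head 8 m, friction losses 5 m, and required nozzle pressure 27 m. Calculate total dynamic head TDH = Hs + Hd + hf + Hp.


TDH = Hs + Hd + hf + Hp = 6 + 8 + 5 + 27 = 46

46 m


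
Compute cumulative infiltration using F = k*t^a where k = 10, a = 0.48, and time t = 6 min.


F = k * t^a = 10 * 6^0.48
F = 10 * 2.363266

23.6327 mm


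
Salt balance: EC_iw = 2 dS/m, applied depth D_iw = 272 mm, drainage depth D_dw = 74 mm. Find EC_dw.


EC_dw = EC_iw * D_iw / D_dw
EC_dw = 2 * 272 / 74
EC_dw = 544 / 74

7.3514 dS/m


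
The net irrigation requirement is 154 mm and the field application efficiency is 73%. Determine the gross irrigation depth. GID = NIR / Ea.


Ea = 73% = 0.73
GID = NIR / Ea = 154 / 0.73 = 210.9589 mm

210.9589 mm
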